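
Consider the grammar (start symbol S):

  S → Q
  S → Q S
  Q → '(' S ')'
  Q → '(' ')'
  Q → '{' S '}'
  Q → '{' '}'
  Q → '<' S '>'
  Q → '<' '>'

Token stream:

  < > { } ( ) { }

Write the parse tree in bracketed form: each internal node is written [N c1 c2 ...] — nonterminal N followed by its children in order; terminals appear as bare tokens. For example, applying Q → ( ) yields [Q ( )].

S
Q S
< > S
< > Q S
< > { } S
< > { } Q S
< > { } ( ) S
< > { } ( ) Q
< > { } ( ) { }

[S [Q < >] [S [Q { }] [S [Q ( )] [S [Q { }]]]]]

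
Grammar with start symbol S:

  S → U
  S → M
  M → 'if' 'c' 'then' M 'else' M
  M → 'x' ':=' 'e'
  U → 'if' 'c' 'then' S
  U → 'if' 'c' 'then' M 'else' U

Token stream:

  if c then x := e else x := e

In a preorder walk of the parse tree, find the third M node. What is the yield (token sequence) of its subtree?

x := e

[S [M if c then [M x := e] else [M x := e]]]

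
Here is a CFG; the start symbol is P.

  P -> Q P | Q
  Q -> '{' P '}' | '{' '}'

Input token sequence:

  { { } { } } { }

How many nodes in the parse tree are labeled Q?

4

[P [Q { [P [Q { }] [P [Q { }]]] }] [P [Q { }]]]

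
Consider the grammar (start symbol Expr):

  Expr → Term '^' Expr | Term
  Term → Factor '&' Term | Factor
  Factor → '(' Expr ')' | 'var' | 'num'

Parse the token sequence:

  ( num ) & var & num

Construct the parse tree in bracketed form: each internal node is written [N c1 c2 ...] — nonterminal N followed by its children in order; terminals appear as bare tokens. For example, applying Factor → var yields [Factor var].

Expr
Term
Factor & Term
( Expr ) & Term
( Term ) & Term
( Factor ) & Term
( num ) & Term
( num ) & Factor & Term
( num ) & var & Term
( num ) & var & Factor
( num ) & var & num

[Expr [Term [Factor ( [Expr [Term [Factor num]]] )] & [Term [Factor var] & [Term [Factor num]]]]]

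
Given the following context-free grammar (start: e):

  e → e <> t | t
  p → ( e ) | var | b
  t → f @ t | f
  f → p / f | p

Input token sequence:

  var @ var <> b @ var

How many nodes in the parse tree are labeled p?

[e [e [t [f [p var]] @ [t [f [p var]]]]] <> [t [f [p b]] @ [t [f [p var]]]]]

4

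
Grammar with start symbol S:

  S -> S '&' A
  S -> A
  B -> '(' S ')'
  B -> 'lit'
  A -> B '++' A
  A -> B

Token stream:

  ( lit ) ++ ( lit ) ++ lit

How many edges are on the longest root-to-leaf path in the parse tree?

7

[S [A [B ( [S [A [B lit]]] )] ++ [A [B ( [S [A [B lit]]] )] ++ [A [B lit]]]]]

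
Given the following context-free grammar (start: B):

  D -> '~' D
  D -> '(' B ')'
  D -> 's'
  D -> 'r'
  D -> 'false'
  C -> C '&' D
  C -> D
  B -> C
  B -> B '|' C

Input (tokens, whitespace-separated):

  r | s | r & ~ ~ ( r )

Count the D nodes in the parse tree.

7

[B [B [B [C [D r]]] | [C [D s]]] | [C [C [D r]] & [D ~ [D ~ [D ( [B [C [D r]]] )]]]]]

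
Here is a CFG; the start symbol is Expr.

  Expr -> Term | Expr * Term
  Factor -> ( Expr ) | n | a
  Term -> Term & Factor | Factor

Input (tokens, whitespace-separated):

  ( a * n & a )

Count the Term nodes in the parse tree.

4

[Expr [Term [Factor ( [Expr [Expr [Term [Factor a]]] * [Term [Term [Factor n]] & [Factor a]]] )]]]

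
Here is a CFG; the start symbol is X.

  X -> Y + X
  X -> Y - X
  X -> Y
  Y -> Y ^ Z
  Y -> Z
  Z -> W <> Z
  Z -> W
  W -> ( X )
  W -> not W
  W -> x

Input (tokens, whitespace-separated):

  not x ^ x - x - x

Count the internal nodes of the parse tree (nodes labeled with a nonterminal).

16

[X [Y [Y [Z [W not [W x]]]] ^ [Z [W x]]] - [X [Y [Z [W x]]] - [X [Y [Z [W x]]]]]]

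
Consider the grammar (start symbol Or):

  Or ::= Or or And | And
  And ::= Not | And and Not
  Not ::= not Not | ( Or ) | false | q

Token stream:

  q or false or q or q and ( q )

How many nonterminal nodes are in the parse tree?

[Or [Or [Or [Or [And [Not q]]] or [And [Not false]]] or [And [Not q]]] or [And [And [Not q]] and [Not ( [Or [And [Not q]]] )]]]

17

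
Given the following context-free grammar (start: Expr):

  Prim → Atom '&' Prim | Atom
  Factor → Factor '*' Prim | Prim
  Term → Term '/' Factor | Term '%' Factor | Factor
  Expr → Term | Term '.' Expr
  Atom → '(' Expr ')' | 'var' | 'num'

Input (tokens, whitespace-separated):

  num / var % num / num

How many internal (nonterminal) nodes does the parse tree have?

[Expr [Term [Term [Term [Term [Factor [Prim [Atom num]]]] / [Factor [Prim [Atom var]]]] % [Factor [Prim [Atom num]]]] / [Factor [Prim [Atom num]]]]]

17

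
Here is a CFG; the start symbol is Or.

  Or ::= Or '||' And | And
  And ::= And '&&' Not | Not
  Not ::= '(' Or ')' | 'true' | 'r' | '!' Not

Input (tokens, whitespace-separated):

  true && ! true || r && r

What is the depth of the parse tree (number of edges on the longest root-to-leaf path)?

5

[Or [Or [And [And [Not true]] && [Not ! [Not true]]]] || [And [And [Not r]] && [Not r]]]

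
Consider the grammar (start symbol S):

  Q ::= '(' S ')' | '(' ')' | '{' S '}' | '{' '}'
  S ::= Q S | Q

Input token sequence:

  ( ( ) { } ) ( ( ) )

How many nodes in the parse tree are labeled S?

5

[S [Q ( [S [Q ( )] [S [Q { }]]] )] [S [Q ( [S [Q ( )]] )]]]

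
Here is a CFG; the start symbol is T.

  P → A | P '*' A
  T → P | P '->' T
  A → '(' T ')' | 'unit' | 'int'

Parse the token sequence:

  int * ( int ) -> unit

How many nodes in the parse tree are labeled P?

[T [P [P [A int]] * [A ( [T [P [A int]]] )]] -> [T [P [A unit]]]]

4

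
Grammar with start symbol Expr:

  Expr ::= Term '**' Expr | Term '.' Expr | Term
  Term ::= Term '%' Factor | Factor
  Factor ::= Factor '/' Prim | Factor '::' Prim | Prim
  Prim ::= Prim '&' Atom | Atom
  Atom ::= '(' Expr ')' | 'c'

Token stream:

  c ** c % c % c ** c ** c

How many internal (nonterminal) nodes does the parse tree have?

[Expr [Term [Factor [Prim [Atom c]]]] ** [Expr [Term [Term [Term [Factor [Prim [Atom c]]]] % [Factor [Prim [Atom c]]]] % [Factor [Prim [Atom c]]]] ** [Expr [Term [Factor [Prim [Atom c]]]] ** [Expr [Term [Factor [Prim [Atom c]]]]]]]]

28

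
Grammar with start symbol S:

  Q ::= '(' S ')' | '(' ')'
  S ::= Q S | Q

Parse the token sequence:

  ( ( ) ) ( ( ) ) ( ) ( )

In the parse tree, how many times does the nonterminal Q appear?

6

[S [Q ( [S [Q ( )]] )] [S [Q ( [S [Q ( )]] )] [S [Q ( )] [S [Q ( )]]]]]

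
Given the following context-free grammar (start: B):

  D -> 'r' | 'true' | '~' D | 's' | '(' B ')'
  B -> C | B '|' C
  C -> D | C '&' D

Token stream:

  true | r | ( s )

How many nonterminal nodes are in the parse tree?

[B [B [B [C [D true]]] | [C [D r]]] | [C [D ( [B [C [D s]]] )]]]

12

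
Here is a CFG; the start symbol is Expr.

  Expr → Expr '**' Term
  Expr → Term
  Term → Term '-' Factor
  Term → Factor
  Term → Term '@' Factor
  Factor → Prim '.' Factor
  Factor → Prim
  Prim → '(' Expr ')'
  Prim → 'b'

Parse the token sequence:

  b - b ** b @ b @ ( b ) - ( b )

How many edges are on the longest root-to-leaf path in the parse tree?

[Expr [Expr [Term [Term [Factor [Prim b]]] - [Factor [Prim b]]]] ** [Term [Term [Term [Term [Factor [Prim b]]] @ [Factor [Prim b]]] @ [Factor [Prim ( [Expr [Term [Factor [Prim b]]]] )]]] - [Factor [Prim ( [Expr [Term [Factor [Prim b]]]] )]]]]

9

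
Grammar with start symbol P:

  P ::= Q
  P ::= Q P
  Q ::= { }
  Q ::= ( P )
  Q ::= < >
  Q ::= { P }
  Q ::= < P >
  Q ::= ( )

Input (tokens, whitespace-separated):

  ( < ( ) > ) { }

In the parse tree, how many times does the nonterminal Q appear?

4

[P [Q ( [P [Q < [P [Q ( )]] >]] )] [P [Q { }]]]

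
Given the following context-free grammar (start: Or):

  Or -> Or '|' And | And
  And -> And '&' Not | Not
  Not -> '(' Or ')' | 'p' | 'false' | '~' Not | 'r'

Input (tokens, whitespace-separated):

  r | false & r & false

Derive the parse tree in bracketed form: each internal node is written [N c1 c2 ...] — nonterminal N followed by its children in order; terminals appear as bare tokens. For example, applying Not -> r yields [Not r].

[Or [Or [And [Not r]]] | [And [And [And [Not false]] & [Not r]] & [Not false]]]

Or
Or | And
And | And
Not | And
r | And
r | And & Not
r | And & Not & Not
r | Not & Not & Not
r | false & Not & Not
r | false & r & Not
r | false & r & false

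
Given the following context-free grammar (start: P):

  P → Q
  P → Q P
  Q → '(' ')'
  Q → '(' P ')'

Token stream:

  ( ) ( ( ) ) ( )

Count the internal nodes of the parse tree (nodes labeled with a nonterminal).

8

[P [Q ( )] [P [Q ( [P [Q ( )]] )] [P [Q ( )]]]]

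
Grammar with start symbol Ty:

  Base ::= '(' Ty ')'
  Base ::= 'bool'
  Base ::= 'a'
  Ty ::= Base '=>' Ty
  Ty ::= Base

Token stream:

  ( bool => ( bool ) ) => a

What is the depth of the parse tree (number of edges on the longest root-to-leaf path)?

7

[Ty [Base ( [Ty [Base bool] => [Ty [Base ( [Ty [Base bool]] )]]] )] => [Ty [Base a]]]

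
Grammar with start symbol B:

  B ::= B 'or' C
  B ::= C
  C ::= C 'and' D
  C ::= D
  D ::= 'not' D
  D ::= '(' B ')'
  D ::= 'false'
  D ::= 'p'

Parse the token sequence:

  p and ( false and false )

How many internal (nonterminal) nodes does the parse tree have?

[B [C [C [D p]] and [D ( [B [C [C [D false]] and [D false]]] )]]]

10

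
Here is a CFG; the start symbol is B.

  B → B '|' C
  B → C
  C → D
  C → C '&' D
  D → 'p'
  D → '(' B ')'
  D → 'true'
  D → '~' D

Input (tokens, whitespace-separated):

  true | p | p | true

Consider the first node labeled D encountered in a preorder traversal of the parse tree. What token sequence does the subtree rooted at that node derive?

[B [B [B [B [C [D true]]] | [C [D p]]] | [C [D p]]] | [C [D true]]]

true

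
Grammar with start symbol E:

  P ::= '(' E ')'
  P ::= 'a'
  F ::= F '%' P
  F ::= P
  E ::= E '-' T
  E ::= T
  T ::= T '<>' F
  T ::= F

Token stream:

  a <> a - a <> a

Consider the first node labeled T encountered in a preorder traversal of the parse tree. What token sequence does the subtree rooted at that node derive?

a <> a

[E [E [T [T [F [P a]]] <> [F [P a]]]] - [T [T [F [P a]]] <> [F [P a]]]]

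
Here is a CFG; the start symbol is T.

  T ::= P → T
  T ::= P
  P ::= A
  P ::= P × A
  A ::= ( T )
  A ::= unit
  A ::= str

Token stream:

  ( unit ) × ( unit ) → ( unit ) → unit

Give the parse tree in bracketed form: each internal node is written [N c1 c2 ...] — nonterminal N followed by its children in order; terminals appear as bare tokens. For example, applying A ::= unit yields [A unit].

[T [P [P [A ( [T [P [A unit]]] )]] × [A ( [T [P [A unit]]] )]] → [T [P [A ( [T [P [A unit]]] )]] → [T [P [A unit]]]]]

T
P → T
P × A → T
A × A → T
( T ) × A → T
( P ) × A → T
( A ) × A → T
( unit ) × A → T
( unit ) × ( T ) → T
( unit ) × ( P ) → T
( unit ) × ( A ) → T
( unit ) × ( unit ) → T
( unit ) × ( unit ) → P → T
( unit ) × ( unit ) → A → T
( unit ) × ( unit ) → ( T ) → T
( unit ) × ( unit ) → ( P ) → T
( unit ) × ( unit ) → ( A ) → T
( unit ) × ( unit ) → ( unit ) → T
( unit ) × ( unit ) → ( unit ) → P
( unit ) × ( unit ) → ( unit ) → A
( unit ) × ( unit ) → ( unit ) → unit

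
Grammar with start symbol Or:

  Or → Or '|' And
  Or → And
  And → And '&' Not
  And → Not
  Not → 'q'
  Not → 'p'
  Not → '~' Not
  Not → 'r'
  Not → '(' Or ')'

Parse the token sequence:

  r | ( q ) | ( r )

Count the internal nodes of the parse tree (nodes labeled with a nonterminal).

[Or [Or [Or [And [Not r]]] | [And [Not ( [Or [And [Not q]]] )]]] | [And [Not ( [Or [And [Not r]]] )]]]

15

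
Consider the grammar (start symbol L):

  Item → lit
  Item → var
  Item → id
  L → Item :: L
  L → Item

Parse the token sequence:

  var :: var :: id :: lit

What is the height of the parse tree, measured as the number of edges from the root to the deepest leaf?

5

[L [Item var] :: [L [Item var] :: [L [Item id] :: [L [Item lit]]]]]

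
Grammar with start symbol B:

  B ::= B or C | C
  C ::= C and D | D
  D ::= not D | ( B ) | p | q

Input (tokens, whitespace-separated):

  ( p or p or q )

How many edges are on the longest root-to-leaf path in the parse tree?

8

[B [C [D ( [B [B [B [C [D p]]] or [C [D p]]] or [C [D q]]] )]]]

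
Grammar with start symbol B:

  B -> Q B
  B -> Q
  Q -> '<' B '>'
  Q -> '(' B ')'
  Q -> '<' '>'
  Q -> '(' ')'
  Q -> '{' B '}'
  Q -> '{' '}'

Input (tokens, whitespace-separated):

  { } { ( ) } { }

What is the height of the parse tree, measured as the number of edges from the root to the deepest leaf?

5

[B [Q { }] [B [Q { [B [Q ( )]] }] [B [Q { }]]]]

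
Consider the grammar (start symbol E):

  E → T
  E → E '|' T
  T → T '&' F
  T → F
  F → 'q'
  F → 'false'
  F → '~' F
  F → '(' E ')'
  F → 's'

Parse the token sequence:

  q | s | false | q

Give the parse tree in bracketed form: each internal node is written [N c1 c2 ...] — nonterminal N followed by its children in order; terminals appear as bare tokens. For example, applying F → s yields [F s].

E
E | T
E | T | T
E | T | T | T
T | T | T | T
F | T | T | T
q | T | T | T
q | F | T | T
q | s | T | T
q | s | F | T
q | s | false | T
q | s | false | F
q | s | false | q

[E [E [E [E [T [F q]]] | [T [F s]]] | [T [F false]]] | [T [F q]]]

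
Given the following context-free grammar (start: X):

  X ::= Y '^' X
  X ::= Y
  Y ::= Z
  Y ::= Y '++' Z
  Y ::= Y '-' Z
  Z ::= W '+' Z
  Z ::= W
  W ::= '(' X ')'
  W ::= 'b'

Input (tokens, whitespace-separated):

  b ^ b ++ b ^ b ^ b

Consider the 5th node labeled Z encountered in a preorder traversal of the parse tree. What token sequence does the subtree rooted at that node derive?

[X [Y [Z [W b]]] ^ [X [Y [Y [Z [W b]]] ++ [Z [W b]]] ^ [X [Y [Z [W b]]] ^ [X [Y [Z [W b]]]]]]]

b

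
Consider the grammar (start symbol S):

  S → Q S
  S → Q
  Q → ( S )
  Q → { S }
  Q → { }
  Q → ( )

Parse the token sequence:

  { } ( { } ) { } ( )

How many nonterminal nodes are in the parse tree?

10

[S [Q { }] [S [Q ( [S [Q { }]] )] [S [Q { }] [S [Q ( )]]]]]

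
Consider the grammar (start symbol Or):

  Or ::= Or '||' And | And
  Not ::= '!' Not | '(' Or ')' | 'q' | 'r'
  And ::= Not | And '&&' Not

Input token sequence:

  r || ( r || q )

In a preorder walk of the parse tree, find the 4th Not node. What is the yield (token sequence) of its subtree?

q

[Or [Or [And [Not r]]] || [And [Not ( [Or [Or [And [Not r]]] || [And [Not q]]] )]]]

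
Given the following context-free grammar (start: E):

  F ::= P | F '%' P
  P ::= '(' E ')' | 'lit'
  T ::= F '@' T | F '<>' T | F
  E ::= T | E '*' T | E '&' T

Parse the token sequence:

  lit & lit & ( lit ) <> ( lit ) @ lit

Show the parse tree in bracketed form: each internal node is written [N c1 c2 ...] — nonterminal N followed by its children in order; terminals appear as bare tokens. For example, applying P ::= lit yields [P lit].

[E [E [E [T [F [P lit]]]] & [T [F [P lit]]]] & [T [F [P ( [E [T [F [P lit]]]] )]] <> [T [F [P ( [E [T [F [P lit]]]] )]] @ [T [F [P lit]]]]]]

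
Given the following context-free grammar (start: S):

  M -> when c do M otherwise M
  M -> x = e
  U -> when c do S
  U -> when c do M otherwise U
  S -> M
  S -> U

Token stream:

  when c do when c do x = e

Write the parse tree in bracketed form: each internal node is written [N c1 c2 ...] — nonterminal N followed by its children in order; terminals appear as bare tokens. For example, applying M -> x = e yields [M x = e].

S
U
when c do S
when c do U
when c do when c do S
when c do when c do M
when c do when c do x = e

[S [U when c do [S [U when c do [S [M x = e]]]]]]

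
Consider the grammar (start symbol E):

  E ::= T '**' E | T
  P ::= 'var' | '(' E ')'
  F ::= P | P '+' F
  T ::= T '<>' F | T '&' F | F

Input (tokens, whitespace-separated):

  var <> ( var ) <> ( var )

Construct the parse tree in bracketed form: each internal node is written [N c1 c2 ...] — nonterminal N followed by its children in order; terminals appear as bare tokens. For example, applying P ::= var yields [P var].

[E [T [T [T [F [P var]]] <> [F [P ( [E [T [F [P var]]]] )]]] <> [F [P ( [E [T [F [P var]]]] )]]]]

E
T
T <> F
T <> F <> F
F <> F <> F
P <> F <> F
var <> F <> F
var <> P <> F
var <> ( E ) <> F
var <> ( T ) <> F
var <> ( F ) <> F
var <> ( P ) <> F
var <> ( var ) <> F
var <> ( var ) <> P
var <> ( var ) <> ( E )
var <> ( var ) <> ( T )
var <> ( var ) <> ( F )
var <> ( var ) <> ( P )
var <> ( var ) <> ( var )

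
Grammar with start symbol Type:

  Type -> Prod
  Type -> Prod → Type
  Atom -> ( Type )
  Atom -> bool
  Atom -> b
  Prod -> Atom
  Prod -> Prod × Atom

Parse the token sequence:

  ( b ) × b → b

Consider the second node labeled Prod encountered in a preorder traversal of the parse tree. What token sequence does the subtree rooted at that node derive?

( b )

[Type [Prod [Prod [Atom ( [Type [Prod [Atom b]]] )]] × [Atom b]] → [Type [Prod [Atom b]]]]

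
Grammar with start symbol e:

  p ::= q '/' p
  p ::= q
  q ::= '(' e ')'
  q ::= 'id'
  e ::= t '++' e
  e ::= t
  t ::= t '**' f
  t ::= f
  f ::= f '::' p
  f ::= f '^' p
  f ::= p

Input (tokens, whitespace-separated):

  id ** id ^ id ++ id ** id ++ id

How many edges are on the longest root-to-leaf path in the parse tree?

[e [t [t [f [p [q id]]]] ** [f [f [p [q id]]] ^ [p [q id]]]] ++ [e [t [t [f [p [q id]]]] ** [f [p [q id]]]] ++ [e [t [f [p [q id]]]]]]]

7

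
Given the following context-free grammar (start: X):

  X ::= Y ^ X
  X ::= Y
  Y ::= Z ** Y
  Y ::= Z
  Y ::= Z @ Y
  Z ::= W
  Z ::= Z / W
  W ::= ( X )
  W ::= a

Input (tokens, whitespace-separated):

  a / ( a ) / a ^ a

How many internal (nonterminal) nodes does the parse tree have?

[X [Y [Z [Z [Z [W a]] / [W ( [X [Y [Z [W a]]]] )]] / [W a]]] ^ [X [Y [Z [W a]]]]]

16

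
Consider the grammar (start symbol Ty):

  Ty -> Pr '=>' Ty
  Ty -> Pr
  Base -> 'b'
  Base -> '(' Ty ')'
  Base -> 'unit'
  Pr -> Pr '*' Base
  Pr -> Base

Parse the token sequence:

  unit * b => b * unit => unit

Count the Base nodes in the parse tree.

5

[Ty [Pr [Pr [Base unit]] * [Base b]] => [Ty [Pr [Pr [Base b]] * [Base unit]] => [Ty [Pr [Base unit]]]]]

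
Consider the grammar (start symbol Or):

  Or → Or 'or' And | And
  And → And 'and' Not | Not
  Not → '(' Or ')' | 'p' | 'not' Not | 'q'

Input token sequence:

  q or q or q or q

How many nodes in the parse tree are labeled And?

[Or [Or [Or [Or [And [Not q]]] or [And [Not q]]] or [And [Not q]]] or [And [Not q]]]

4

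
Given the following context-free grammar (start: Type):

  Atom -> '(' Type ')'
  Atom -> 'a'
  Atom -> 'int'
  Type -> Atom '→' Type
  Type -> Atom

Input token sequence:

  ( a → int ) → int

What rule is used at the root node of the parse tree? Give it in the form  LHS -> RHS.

[Type [Atom ( [Type [Atom a] → [Type [Atom int]]] )] → [Type [Atom int]]]

Type -> Atom '→' Type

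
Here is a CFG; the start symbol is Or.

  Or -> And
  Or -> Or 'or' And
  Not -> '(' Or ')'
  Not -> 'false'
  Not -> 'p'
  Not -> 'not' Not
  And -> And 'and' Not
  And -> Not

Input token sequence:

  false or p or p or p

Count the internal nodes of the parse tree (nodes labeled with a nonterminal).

[Or [Or [Or [Or [And [Not false]]] or [And [Not p]]] or [And [Not p]]] or [And [Not p]]]

12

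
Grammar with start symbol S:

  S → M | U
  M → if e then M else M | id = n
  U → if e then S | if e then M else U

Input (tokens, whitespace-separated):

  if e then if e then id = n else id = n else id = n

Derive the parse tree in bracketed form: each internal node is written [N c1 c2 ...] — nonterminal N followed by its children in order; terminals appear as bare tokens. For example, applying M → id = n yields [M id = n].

[S [M if e then [M if e then [M id = n] else [M id = n]] else [M id = n]]]

S
M
if e then M else M
if e then if e then M else M else M
if e then if e then id = n else M else M
if e then if e then id = n else id = n else M
if e then if e then id = n else id = n else id = n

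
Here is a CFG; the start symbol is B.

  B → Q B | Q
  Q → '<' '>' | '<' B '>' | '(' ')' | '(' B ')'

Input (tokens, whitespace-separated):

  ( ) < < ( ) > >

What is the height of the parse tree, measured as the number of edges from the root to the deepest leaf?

7

[B [Q ( )] [B [Q < [B [Q < [B [Q ( )]] >]] >]]]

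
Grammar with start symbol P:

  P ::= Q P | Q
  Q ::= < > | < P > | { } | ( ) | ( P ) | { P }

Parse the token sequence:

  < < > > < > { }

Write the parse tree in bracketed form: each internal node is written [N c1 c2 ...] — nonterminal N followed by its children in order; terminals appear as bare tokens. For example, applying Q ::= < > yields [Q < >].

[P [Q < [P [Q < >]] >] [P [Q < >] [P [Q { }]]]]

P
Q P
< P > P
< Q > P
< < > > P
< < > > Q P
< < > > < > P
< < > > < > Q
< < > > < > { }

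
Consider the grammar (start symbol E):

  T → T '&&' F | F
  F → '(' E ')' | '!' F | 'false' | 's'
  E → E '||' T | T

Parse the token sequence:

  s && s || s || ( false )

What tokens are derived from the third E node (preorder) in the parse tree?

s && s

[E [E [E [T [T [F s]] && [F s]]] || [T [F s]]] || [T [F ( [E [T [F false]]] )]]]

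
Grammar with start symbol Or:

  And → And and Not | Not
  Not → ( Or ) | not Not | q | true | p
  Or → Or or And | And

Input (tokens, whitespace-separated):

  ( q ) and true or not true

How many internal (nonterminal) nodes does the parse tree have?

[Or [Or [And [And [Not ( [Or [And [Not q]]] )]] and [Not true]]] or [And [Not not [Not true]]]]

12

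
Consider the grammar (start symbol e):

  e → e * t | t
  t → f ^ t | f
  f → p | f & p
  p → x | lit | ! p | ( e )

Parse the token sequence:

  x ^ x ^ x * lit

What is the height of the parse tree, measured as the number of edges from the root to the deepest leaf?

[e [e [t [f [p x]] ^ [t [f [p x]] ^ [t [f [p x]]]]]] * [t [f [p lit]]]]

7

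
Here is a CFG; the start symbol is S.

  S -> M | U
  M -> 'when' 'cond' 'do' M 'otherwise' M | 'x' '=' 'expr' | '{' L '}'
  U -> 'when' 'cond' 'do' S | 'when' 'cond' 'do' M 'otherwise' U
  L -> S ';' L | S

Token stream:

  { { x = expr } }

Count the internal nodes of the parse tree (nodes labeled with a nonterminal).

[S [M { [L [S [M { [L [S [M x = expr]]] }]]] }]]

8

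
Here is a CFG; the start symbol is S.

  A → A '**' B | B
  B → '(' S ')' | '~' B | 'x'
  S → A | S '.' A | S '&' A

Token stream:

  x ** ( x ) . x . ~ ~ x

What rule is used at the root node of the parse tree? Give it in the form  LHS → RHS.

[S [S [S [A [A [B x]] ** [B ( [S [A [B x]]] )]]] . [A [B x]]] . [A [B ~ [B ~ [B x]]]]]

S → S '.' A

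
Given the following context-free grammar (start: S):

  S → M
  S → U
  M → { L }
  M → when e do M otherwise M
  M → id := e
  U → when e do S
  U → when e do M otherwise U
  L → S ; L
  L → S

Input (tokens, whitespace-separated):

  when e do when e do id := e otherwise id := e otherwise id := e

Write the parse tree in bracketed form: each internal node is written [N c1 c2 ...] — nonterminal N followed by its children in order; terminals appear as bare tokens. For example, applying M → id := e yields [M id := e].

S
M
when e do M otherwise M
when e do when e do M otherwise M otherwise M
when e do when e do id := e otherwise M otherwise M
when e do when e do id := e otherwise id := e otherwise M
when e do when e do id := e otherwise id := e otherwise id := e

[S [M when e do [M when e do [M id := e] otherwise [M id := e]] otherwise [M id := e]]]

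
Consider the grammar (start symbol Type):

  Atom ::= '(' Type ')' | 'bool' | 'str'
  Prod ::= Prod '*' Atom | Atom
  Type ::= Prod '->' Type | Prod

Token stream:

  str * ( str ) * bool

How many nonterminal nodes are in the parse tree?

[Type [Prod [Prod [Prod [Atom str]] * [Atom ( [Type [Prod [Atom str]]] )]] * [Atom bool]]]

10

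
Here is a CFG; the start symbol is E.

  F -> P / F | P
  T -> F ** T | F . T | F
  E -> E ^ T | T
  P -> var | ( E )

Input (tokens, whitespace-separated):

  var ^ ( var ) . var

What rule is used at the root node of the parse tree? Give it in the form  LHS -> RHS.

E -> E ^ T

[E [E [T [F [P var]]]] ^ [T [F [P ( [E [T [F [P var]]]] )]] . [T [F [P var]]]]]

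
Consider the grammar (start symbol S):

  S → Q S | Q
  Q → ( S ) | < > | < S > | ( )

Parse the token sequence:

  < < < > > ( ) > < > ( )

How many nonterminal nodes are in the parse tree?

12

[S [Q < [S [Q < [S [Q < >]] >] [S [Q ( )]]] >] [S [Q < >] [S [Q ( )]]]]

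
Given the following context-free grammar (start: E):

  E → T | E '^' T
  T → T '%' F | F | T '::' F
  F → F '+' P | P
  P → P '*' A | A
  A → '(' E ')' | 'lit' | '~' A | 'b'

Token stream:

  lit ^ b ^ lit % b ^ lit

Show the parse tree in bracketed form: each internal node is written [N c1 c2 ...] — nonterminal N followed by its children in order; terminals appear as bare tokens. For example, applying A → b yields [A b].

[E [E [E [E [T [F [P [A lit]]]]] ^ [T [F [P [A b]]]]] ^ [T [T [F [P [A lit]]]] % [F [P [A b]]]]] ^ [T [F [P [A lit]]]]]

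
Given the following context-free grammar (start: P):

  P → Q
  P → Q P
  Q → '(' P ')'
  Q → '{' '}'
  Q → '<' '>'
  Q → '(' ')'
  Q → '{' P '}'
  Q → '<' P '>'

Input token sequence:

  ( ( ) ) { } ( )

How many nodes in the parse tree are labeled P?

4

[P [Q ( [P [Q ( )]] )] [P [Q { }] [P [Q ( )]]]]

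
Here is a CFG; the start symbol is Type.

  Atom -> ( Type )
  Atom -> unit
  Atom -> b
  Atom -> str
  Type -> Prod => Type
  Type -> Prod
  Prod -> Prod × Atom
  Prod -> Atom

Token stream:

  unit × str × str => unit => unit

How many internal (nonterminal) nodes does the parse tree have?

[Type [Prod [Prod [Prod [Atom unit]] × [Atom str]] × [Atom str]] => [Type [Prod [Atom unit]] => [Type [Prod [Atom unit]]]]]

13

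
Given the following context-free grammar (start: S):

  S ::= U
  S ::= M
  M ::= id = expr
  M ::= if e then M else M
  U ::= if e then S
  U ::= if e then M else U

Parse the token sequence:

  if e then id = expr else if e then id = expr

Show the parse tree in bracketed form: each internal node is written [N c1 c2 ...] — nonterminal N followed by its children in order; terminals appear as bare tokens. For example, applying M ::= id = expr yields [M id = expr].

[S [U if e then [M id = expr] else [U if e then [S [M id = expr]]]]]

S
U
if e then M else U
if e then id = expr else U
if e then id = expr else if e then S
if e then id = expr else if e then M
if e then id = expr else if e then id = expr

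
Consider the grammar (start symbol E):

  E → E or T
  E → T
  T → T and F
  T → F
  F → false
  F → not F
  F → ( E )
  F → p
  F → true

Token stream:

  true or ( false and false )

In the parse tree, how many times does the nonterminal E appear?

3

[E [E [T [F true]]] or [T [F ( [E [T [T [F false]] and [F false]]] )]]]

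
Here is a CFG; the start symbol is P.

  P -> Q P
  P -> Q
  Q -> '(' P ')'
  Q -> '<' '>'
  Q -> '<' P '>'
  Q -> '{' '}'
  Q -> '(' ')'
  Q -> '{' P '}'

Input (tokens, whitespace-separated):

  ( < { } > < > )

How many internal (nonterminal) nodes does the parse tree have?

[P [Q ( [P [Q < [P [Q { }]] >] [P [Q < >]]] )]]

8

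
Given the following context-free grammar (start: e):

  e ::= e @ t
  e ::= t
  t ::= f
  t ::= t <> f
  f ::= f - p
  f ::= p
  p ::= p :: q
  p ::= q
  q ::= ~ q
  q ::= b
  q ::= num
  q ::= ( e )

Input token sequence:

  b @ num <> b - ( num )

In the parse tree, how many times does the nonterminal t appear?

[e [e [t [f [p [q b]]]]] @ [t [t [f [p [q num]]]] <> [f [f [p [q b]]] - [p [q ( [e [t [f [p [q num]]]]] )]]]]]

4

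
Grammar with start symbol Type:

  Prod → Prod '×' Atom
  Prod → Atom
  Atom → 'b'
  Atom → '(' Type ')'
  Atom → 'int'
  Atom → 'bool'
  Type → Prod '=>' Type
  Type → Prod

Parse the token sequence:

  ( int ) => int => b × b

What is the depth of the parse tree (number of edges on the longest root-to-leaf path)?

6

[Type [Prod [Atom ( [Type [Prod [Atom int]]] )]] => [Type [Prod [Atom int]] => [Type [Prod [Prod [Atom b]] × [Atom b]]]]]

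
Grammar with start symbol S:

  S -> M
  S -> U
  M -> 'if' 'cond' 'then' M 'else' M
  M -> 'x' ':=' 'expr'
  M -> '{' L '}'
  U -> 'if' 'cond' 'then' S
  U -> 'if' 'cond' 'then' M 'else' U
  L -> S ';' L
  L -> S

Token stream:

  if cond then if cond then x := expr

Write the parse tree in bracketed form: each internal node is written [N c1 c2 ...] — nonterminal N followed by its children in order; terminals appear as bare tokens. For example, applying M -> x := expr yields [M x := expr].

[S [U if cond then [S [U if cond then [S [M x := expr]]]]]]

S
U
if cond then S
if cond then U
if cond then if cond then S
if cond then if cond then M
if cond then if cond then x := expr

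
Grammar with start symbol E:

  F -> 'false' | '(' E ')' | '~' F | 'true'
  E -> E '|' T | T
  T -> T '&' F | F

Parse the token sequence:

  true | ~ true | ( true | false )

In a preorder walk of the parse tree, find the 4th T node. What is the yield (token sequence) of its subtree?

true

[E [E [E [T [F true]]] | [T [F ~ [F true]]]] | [T [F ( [E [E [T [F true]]] | [T [F false]]] )]]]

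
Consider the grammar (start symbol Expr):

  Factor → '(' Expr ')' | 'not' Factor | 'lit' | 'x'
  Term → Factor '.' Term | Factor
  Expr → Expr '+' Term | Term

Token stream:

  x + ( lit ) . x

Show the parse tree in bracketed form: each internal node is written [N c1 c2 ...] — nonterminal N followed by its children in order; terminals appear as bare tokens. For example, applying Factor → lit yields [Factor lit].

Expr
Expr + Term
Term + Term
Factor + Term
x + Term
x + Factor . Term
x + ( Expr ) . Term
x + ( Term ) . Term
x + ( Factor ) . Term
x + ( lit ) . Term
x + ( lit ) . Factor
x + ( lit ) . x

[Expr [Expr [Term [Factor x]]] + [Term [Factor ( [Expr [Term [Factor lit]]] )] . [Term [Factor x]]]]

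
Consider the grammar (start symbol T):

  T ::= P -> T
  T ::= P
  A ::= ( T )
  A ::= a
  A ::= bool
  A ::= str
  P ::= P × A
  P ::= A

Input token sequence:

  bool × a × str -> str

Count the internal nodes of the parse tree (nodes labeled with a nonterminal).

[T [P [P [P [A bool]] × [A a]] × [A str]] -> [T [P [A str]]]]

10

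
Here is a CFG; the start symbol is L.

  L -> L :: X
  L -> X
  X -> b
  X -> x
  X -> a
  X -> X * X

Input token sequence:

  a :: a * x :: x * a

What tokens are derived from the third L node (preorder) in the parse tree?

[L [L [L [X a]] :: [X [X a] * [X x]]] :: [X [X x] * [X a]]]

a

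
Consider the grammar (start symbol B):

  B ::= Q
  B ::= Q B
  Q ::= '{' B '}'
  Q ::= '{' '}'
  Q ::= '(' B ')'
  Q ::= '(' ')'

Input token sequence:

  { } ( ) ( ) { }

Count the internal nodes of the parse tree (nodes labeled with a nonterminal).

8

[B [Q { }] [B [Q ( )] [B [Q ( )] [B [Q { }]]]]]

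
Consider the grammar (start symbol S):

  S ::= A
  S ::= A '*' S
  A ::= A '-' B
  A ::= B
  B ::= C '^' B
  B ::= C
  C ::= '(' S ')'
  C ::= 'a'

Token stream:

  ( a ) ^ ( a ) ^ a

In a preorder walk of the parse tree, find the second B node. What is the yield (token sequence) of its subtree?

[S [A [B [C ( [S [A [B [C a]]]] )] ^ [B [C ( [S [A [B [C a]]]] )] ^ [B [C a]]]]]]

a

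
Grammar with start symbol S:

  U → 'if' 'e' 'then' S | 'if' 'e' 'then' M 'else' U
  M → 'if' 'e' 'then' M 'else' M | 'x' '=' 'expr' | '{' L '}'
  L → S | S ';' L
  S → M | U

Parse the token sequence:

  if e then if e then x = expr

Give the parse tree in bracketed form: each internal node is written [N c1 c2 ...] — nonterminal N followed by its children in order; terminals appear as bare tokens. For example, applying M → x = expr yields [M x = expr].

[S [U if e then [S [U if e then [S [M x = expr]]]]]]

S
U
if e then S
if e then U
if e then if e then S
if e then if e then M
if e then if e then x = expr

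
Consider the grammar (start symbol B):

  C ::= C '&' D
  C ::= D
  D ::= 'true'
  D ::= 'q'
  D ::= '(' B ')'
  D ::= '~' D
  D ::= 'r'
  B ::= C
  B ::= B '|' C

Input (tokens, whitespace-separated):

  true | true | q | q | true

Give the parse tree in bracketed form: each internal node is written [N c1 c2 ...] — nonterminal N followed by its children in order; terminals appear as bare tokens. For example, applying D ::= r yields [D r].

B
B | C
B | C | C
B | C | C | C
B | C | C | C | C
C | C | C | C | C
D | C | C | C | C
true | C | C | C | C
true | D | C | C | C
true | true | C | C | C
true | true | D | C | C
true | true | q | C | C
true | true | q | D | C
true | true | q | q | C
true | true | q | q | D
true | true | q | q | true

[B [B [B [B [B [C [D true]]] | [C [D true]]] | [C [D q]]] | [C [D q]]] | [C [D true]]]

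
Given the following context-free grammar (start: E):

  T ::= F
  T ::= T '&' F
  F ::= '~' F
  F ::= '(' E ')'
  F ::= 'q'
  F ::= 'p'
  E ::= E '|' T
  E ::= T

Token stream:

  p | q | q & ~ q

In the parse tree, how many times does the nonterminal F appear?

[E [E [E [T [F p]]] | [T [F q]]] | [T [T [F q]] & [F ~ [F q]]]]

5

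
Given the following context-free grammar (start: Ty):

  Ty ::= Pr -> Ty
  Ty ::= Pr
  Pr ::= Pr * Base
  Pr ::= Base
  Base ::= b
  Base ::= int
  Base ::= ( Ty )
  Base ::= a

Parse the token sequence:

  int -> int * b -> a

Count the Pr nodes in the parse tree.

[Ty [Pr [Base int]] -> [Ty [Pr [Pr [Base int]] * [Base b]] -> [Ty [Pr [Base a]]]]]

4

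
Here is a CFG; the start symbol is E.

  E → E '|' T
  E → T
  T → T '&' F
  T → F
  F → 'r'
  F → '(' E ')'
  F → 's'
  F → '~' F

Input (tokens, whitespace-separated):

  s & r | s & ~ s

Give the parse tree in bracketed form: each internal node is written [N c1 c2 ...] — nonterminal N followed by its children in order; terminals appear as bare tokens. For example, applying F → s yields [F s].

[E [E [T [T [F s]] & [F r]]] | [T [T [F s]] & [F ~ [F s]]]]

E
E | T
T | T
T & F | T
F & F | T
s & F | T
s & r | T
s & r | T & F
s & r | F & F
s & r | s & F
s & r | s & ~ F
s & r | s & ~ s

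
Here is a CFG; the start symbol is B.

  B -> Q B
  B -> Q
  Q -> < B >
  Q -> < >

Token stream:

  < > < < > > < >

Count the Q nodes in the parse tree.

4

[B [Q < >] [B [Q < [B [Q < >]] >] [B [Q < >]]]]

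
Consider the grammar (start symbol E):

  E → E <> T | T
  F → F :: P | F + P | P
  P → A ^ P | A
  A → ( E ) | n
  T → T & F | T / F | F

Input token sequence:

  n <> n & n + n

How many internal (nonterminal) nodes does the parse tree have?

[E [E [T [F [P [A n]]]]] <> [T [T [F [P [A n]]]] & [F [F [P [A n]]] + [P [A n]]]]]

17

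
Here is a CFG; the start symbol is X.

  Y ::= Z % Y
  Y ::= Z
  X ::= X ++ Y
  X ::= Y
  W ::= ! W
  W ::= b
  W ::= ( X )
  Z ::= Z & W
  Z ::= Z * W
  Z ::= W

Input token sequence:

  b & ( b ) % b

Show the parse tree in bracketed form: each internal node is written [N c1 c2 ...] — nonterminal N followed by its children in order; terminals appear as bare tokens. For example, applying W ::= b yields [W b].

X
Y
Z % Y
Z & W % Y
W & W % Y
b & W % Y
b & ( X ) % Y
b & ( Y ) % Y
b & ( Z ) % Y
b & ( W ) % Y
b & ( b ) % Y
b & ( b ) % Z
b & ( b ) % W
b & ( b ) % b

[X [Y [Z [Z [W b]] & [W ( [X [Y [Z [W b]]]] )]] % [Y [Z [W b]]]]]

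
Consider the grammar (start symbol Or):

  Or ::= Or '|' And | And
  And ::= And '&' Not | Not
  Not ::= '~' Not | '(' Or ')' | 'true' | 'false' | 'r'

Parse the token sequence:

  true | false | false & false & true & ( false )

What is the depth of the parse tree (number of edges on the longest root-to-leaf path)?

[Or [Or [Or [And [Not true]]] | [And [Not false]]] | [And [And [And [And [Not false]] & [Not false]] & [Not true]] & [Not ( [Or [And [Not false]]] )]]]

6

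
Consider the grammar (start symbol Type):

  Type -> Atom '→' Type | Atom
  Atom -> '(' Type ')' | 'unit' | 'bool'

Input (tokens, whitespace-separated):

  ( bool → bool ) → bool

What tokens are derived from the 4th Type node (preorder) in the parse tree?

bool

[Type [Atom ( [Type [Atom bool] → [Type [Atom bool]]] )] → [Type [Atom bool]]]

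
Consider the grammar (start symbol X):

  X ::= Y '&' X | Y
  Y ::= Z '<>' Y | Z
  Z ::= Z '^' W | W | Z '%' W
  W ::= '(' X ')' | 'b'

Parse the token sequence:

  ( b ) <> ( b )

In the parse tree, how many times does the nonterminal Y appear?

4

[X [Y [Z [W ( [X [Y [Z [W b]]]] )]] <> [Y [Z [W ( [X [Y [Z [W b]]]] )]]]]]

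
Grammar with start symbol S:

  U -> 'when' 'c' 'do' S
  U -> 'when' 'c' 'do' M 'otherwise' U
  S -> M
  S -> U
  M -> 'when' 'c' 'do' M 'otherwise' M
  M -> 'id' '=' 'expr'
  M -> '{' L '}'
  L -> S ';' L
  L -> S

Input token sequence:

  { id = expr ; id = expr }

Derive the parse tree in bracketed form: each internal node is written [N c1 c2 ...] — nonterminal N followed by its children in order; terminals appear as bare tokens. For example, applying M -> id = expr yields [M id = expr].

[S [M { [L [S [M id = expr]] ; [L [S [M id = expr]]]] }]]

S
M
{ L }
{ S ; L }
{ M ; L }
{ id = expr ; L }
{ id = expr ; S }
{ id = expr ; M }
{ id = expr ; id = expr }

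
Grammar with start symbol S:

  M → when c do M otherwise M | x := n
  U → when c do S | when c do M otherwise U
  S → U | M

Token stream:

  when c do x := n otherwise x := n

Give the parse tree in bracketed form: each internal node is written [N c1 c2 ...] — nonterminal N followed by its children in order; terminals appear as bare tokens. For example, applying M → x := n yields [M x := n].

[S [M when c do [M x := n] otherwise [M x := n]]]

S
M
when c do M otherwise M
when c do x := n otherwise M
when c do x := n otherwise x := n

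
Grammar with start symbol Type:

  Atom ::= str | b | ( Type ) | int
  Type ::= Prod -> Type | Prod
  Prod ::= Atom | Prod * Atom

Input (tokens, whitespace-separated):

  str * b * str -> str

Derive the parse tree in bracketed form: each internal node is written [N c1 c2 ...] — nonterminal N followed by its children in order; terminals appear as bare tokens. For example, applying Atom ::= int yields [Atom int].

[Type [Prod [Prod [Prod [Atom str]] * [Atom b]] * [Atom str]] -> [Type [Prod [Atom str]]]]

Type
Prod -> Type
Prod * Atom -> Type
Prod * Atom * Atom -> Type
Atom * Atom * Atom -> Type
str * Atom * Atom -> Type
str * b * Atom -> Type
str * b * str -> Type
str * b * str -> Prod
str * b * str -> Atom
str * b * str -> str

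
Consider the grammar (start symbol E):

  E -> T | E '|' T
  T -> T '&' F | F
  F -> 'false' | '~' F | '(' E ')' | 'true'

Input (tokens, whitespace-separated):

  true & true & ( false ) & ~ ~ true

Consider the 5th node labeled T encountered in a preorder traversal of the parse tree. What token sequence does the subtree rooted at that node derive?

false

[E [T [T [T [T [F true]] & [F true]] & [F ( [E [T [F false]]] )]] & [F ~ [F ~ [F true]]]]]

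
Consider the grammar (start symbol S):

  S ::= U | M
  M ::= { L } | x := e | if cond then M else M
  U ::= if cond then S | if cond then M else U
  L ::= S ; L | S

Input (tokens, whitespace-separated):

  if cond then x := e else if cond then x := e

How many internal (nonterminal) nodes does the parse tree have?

6

[S [U if cond then [M x := e] else [U if cond then [S [M x := e]]]]]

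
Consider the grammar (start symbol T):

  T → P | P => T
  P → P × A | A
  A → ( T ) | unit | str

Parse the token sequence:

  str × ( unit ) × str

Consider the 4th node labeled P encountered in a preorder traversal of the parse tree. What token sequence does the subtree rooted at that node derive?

unit

[T [P [P [P [A str]] × [A ( [T [P [A unit]]] )]] × [A str]]]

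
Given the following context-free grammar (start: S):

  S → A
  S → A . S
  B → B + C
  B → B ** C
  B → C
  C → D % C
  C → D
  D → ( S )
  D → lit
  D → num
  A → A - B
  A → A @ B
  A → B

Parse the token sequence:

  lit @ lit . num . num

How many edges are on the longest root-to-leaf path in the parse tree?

[S [A [A [B [C [D lit]]]] @ [B [C [D lit]]]] . [S [A [B [C [D num]]]] . [S [A [B [C [D num]]]]]]]

7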